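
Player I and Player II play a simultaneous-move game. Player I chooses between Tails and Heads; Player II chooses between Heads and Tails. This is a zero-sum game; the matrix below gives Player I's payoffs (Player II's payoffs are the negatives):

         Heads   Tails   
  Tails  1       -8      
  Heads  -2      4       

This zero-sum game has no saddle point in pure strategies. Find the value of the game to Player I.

v = -4/5

Player II's mix must leave Player I indifferent between Tails and Heads.
  Player I's payoff to Tails: q·1 + (1−q)·(-8) = 9q - 8
  Player I's payoff to Heads: q·(-2) + (1−q)·4 = -6q + 4
  9q - 8 = -6q + 4  ⇒  15q = 12  ⇒  q = 4/5.
The value is Player I's expected payoff against this mix (using Tails): (4/5)·1 + (1/5)·(-8) = -4/5.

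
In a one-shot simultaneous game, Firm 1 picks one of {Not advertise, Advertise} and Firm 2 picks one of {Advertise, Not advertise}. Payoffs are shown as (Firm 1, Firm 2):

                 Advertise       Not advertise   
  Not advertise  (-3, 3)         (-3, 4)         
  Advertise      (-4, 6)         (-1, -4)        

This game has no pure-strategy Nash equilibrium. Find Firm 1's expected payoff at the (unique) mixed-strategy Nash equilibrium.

Firm 2's mix must leave Firm 1 indifferent between Not advertise and Advertise.
  Firm 1's payoff to Not advertise: q·(-3) + (1−q)·(-3) = -3
  Firm 1's payoff to Advertise: q·(-4) + (1−q)·(-1) = -3q - 1
  -3 = -3q - 1  ⇒  3q = 2  ⇒  q = 2/3.
At equilibrium Firm 1 is indifferent across rows, so Firm 1's payoff equals the payoff from Not advertise: (2/3)·(-3) + (1/3)·(-3) = -3.

-3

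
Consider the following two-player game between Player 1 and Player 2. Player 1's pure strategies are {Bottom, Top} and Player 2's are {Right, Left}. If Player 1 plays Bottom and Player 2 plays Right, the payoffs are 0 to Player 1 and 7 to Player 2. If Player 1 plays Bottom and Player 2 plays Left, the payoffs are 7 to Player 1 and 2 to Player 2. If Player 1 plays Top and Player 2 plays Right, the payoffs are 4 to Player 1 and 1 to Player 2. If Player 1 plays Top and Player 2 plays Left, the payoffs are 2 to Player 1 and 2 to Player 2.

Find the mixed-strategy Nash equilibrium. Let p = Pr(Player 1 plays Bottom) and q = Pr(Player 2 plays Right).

Set Player 2's expected payoff from Right equal to that from Left:
  Player 2's payoff from Right: p·7 + (1−p)·1 = 6p + 1
  Player 2's payoff from Left: p·2 + (1−p)·2 = 2
  6p + 1 = 2  ⇒  6p = 1  ⇒  p = 1/6.
For Player 1 to be willing to mix, Player 1 must be indifferent between Bottom and Top, which pins down Player 2's mix.
  Player 1's payoff to Bottom: q·0 + (1−q)·7 = -7q + 7
  Player 1's payoff to Top: q·4 + (1−q)·2 = 2q + 2
  -7q + 7 = 2q + 2  ⇒  -9q = -5  ⇒  q = 5/9.

p = 1/6, q = 5/9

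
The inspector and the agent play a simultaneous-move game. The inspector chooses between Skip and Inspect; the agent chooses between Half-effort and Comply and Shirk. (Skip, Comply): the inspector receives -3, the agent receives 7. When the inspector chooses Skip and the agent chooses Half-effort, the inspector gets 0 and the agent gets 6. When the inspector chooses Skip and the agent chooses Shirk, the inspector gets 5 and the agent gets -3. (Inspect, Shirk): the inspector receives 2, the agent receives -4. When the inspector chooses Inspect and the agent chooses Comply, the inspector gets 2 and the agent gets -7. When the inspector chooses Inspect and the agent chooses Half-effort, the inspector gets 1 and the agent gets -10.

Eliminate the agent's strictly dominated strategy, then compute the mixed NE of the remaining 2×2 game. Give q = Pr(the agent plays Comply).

q = 3/8

The agent's strategy Half-effort is strictly dominated by Comply: 7 > 6 and -7 > -10. Eliminate Half-effort.
In a mixed equilibrium the inspector is indifferent between Skip and Inspect; this condition fixes q.
  the inspector's expected payoff from Skip: q·(-3) + (1−q)·5 = -8q + 5
  the inspector's expected payoff from Inspect: q·2 + (1−q)·2 = 2
  -8q + 5 = 2  ⇒  -8q = -3  ⇒  q = 3/8.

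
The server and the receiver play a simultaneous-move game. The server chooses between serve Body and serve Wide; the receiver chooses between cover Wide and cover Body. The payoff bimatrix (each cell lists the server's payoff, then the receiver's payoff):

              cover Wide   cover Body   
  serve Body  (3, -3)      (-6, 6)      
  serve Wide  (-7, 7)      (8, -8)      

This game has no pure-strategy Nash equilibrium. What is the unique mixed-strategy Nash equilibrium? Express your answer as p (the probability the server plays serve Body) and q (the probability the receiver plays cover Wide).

In a mixed equilibrium the receiver is indifferent between cover Wide and cover Body; this condition fixes p.
  the receiver's payoff to cover Wide: p·(-3) + (1−p)·7 = -10p + 7
  the receiver's payoff to cover Body: p·6 + (1−p)·(-8) = 14p - 8
  -10p + 7 = 14p - 8  ⇒  -24p = -15  ⇒  p = 5/8.
Set the server's expected payoff from serve Body equal to that from serve Wide:
  the server's payoff from serve Body: q·3 + (1−q)·(-6) = 9q - 6
  the server's payoff from serve Wide: q·(-7) + (1−q)·8 = -15q + 8
  9q - 6 = -15q + 8  ⇒  24q = 14  ⇒  q = 7/12.

p = 5/8, q = 7/12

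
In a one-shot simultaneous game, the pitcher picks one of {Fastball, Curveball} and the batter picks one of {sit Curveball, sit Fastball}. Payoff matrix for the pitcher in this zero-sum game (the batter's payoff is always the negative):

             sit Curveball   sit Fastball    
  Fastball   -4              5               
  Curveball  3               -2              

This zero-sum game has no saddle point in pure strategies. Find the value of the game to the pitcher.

v = 1/2

For the pitcher to be willing to mix, the pitcher must be indifferent between Fastball and Curveball, which pins down the batter's mix.
  the pitcher's payoff from Fastball: q·(-4) + (1−q)·5 = -9q + 5
  the pitcher's payoff from Curveball: q·3 + (1−q)·(-2) = 5q - 2
  -9q + 5 = 5q - 2  ⇒  -14q = -7  ⇒  q = 1/2.
The value is the pitcher's expected payoff against this mix (using Fastball): (1/2)·(-4) + (1/2)·5 = 1/2.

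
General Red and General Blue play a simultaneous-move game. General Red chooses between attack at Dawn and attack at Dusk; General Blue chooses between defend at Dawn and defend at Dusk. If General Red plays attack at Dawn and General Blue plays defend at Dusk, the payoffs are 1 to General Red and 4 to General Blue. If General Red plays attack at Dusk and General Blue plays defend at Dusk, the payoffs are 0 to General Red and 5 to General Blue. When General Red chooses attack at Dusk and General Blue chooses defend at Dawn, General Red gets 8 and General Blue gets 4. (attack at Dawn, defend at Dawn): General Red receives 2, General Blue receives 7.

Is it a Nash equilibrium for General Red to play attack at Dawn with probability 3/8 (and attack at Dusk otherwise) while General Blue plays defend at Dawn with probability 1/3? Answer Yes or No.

Given General Red's mix p = 3/8, General Blue's payoff from defend at Dawn is 41/8 but from defend at Dusk is 37/8. General Blue strictly prefers defend at Dawn, so General Blue would not mix.
So the proposed profile is not a Nash equilibrium.

No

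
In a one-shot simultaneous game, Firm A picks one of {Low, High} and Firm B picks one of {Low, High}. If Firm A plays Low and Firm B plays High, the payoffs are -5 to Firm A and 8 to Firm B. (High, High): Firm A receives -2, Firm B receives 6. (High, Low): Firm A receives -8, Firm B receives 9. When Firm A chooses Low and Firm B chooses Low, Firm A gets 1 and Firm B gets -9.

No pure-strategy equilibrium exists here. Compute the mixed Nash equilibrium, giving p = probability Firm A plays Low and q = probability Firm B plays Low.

Firm A's mix must leave Firm B indifferent between Low and High.
  Firm B's payoff to Low: p·(-9) + (1−p)·9 = -18p + 9
  Firm B's payoff to High: p·8 + (1−p)·6 = 2p + 6
  -18p + 9 = 2p + 6  ⇒  -20p = -3  ⇒  p = 3/20.
For Firm A to be willing to mix, Firm A must be indifferent between Low and High, which pins down Firm B's mix.
  Firm A's payoff from Low: q·1 + (1−q)·(-5) = 6q - 5
  Firm A's payoff from High: q·(-8) + (1−q)·(-2) = -6q - 2
  6q - 5 = -6q - 2  ⇒  12q = 3  ⇒  q = 1/4.

p = 3/20, q = 1/4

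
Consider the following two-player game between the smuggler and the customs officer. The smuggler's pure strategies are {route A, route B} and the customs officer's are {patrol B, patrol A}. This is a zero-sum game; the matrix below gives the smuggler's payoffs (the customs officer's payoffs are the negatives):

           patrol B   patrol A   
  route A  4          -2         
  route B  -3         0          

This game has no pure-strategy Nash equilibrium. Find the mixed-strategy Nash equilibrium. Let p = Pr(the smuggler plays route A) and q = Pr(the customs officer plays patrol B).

p = 1/3, q = 2/9

For the customs officer to be willing to mix, the customs officer must be indifferent between patrol B and patrol A, which pins down the smuggler's mix.
  the customs officer's expected payoff from patrol B: p·(-4) + (1−p)·3 = -7p + 3
  the customs officer's expected payoff from patrol A: p·2 + (1−p)·0 = 2p
  -7p + 3 = 2p  ⇒  -9p = -3  ⇒  p = 1/3.
The smuggler's indifference between route A and route B determines the customs officer's mixing probability q:
  the smuggler's payoff from route A: q·4 + (1−q)·(-2) = 6q - 2
  the smuggler's payoff from route B: q·(-3) + (1−q)·0 = -3q
  6q - 2 = -3q  ⇒  9q = 2  ⇒  q = 2/9.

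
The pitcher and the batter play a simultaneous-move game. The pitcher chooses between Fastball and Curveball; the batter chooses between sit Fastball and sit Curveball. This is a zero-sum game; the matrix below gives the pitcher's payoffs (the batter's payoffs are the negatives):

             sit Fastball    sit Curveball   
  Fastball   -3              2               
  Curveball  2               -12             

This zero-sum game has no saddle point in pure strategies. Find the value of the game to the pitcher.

v = -32/19

For the pitcher to be willing to mix, the pitcher must be indifferent between Fastball and Curveball, which pins down the batter's mix.
  the pitcher's expected payoff from Fastball: q·(-3) + (1−q)·2 = -5q + 2
  the pitcher's expected payoff from Curveball: q·2 + (1−q)·(-12) = 14q - 12
  -5q + 2 = 14q - 12  ⇒  -19q = -14  ⇒  q = 14/19.
The value is the pitcher's expected payoff against this mix (using Fastball): (14/19)·(-3) + (5/19)·2 = -32/19.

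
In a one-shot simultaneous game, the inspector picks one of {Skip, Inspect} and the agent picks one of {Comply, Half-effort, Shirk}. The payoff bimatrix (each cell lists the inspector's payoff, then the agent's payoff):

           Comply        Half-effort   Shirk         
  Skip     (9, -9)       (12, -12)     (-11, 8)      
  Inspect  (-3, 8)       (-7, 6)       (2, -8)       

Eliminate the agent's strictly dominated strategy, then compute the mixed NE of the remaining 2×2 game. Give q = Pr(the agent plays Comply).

q = 13/25

The agent's strategy Half-effort is strictly dominated by Comply: -9 > -12 and 8 > 6. Eliminate Half-effort.
For the inspector to be willing to mix, the inspector must be indifferent between Skip and Inspect, which pins down the agent's mix.
  the inspector's expected payoff from Skip: q·9 + (1−q)·(-11) = 20q - 11
  the inspector's expected payoff from Inspect: q·(-3) + (1−q)·2 = -5q + 2
  20q - 11 = -5q + 2  ⇒  25q = 13  ⇒  q = 13/25.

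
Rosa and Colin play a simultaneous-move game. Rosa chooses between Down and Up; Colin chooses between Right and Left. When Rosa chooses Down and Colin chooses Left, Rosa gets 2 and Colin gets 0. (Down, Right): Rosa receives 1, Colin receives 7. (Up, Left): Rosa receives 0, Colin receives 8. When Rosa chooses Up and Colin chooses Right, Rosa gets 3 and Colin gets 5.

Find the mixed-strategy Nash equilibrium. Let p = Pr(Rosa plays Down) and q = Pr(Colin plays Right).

p = 3/10, q = 1/2

Colin's indifference between Right and Left determines Rosa's mixing probability p:
  Colin's payoff from Right: p·7 + (1−p)·5 = 2p + 5
  Colin's payoff from Left: p·0 + (1−p)·8 = -8p + 8
  2p + 5 = -8p + 8  ⇒  10p = 3  ⇒  p = 3/10.
Rosa's indifference between Down and Up determines Colin's mixing probability q:
  Rosa's payoff from Down: q·1 + (1−q)·2 = -q + 2
  Rosa's payoff from Up: q·3 + (1−q)·0 = 3q
  -q + 2 = 3q  ⇒  -4q = -2  ⇒  q = 1/2.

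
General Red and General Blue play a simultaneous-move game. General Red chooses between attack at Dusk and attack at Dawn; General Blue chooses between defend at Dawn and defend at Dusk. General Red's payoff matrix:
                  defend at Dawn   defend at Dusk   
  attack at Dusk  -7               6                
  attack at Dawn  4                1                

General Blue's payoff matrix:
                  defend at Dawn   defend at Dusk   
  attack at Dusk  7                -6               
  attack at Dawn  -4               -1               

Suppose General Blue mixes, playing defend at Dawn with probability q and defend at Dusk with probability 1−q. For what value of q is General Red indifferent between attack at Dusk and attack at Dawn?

q = 5/16

In a mixed equilibrium General Red is indifferent between attack at Dusk and attack at Dawn; this condition fixes q.
  General Red's payoff from attack at Dusk: q·(-7) + (1−q)·6 = -13q + 6
  General Red's payoff from attack at Dawn: q·4 + (1−q)·1 = 3q + 1
  -13q + 6 = 3q + 1  ⇒  -16q = -5  ⇒  q = 5/16.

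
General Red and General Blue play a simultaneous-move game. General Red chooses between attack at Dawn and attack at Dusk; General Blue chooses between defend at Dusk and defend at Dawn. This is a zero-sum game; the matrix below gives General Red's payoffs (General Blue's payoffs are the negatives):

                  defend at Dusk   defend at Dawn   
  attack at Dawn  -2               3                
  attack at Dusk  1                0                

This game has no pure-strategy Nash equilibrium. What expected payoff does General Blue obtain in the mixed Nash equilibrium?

-1/2

For General Blue to be willing to mix, General Blue must be indifferent between defend at Dusk and defend at Dawn, which pins down General Red's mix.
  General Blue's payoff from defend at Dusk: p·2 + (1−p)·(-1) = 3p - 1
  General Blue's payoff from defend at Dawn: p·(-3) + (1−p)·0 = -3p
  3p - 1 = -3p  ⇒  6p = 1  ⇒  p = 1/6.
At equilibrium General Blue is indifferent across columns, so General Blue's payoff equals the payoff from defend at Dusk: (1/6)·2 + (5/6)·(-1) = -1/2.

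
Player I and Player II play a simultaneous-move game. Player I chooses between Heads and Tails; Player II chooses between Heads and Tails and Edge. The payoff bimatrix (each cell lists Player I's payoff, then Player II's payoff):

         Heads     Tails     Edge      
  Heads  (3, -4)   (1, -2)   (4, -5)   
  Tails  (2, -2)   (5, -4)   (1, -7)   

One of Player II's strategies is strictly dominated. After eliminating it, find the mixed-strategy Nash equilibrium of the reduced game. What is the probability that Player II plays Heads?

Player II's strategy Edge is strictly dominated by Tails: -2 > -5 and -4 > -7. Eliminate Edge.
Player I's indifference between Heads and Tails determines Player II's mixing probability q:
  Player I's expected payoff from Heads: q·3 + (1−q)·1 = 2q + 1
  Player I's expected payoff from Tails: q·2 + (1−q)·5 = -3q + 5
  2q + 1 = -3q + 5  ⇒  5q = 4  ⇒  q = 4/5.

q = 4/5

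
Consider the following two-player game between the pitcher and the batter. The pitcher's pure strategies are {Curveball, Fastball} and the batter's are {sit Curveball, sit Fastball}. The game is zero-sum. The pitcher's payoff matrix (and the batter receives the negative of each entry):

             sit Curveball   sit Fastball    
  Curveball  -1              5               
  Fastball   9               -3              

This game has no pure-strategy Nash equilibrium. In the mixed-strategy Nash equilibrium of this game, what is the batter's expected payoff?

In a mixed equilibrium the batter is indifferent between sit Curveball and sit Fastball; this condition fixes p.
  the batter's payoff to sit Curveball: p·1 + (1−p)·(-9) = 10p - 9
  the batter's payoff to sit Fastball: p·(-5) + (1−p)·3 = -8p + 3
  10p - 9 = -8p + 3  ⇒  18p = 12  ⇒  p = 2/3.
At equilibrium the batter is indifferent across columns, so the batter's payoff equals the payoff from sit Curveball: (2/3)·1 + (1/3)·(-9) = -7/3.

-7/3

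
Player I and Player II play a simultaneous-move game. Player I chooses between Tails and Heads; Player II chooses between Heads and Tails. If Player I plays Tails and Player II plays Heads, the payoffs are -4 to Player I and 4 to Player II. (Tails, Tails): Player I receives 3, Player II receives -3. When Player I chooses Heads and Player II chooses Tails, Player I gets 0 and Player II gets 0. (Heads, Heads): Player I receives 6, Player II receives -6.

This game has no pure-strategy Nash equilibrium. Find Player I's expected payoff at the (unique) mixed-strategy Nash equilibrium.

For Player I to be willing to mix, Player I must be indifferent between Tails and Heads, which pins down Player II's mix.
  Player I's payoff to Tails: q·(-4) + (1−q)·3 = -7q + 3
  Player I's payoff to Heads: q·6 + (1−q)·0 = 6q
  -7q + 3 = 6q  ⇒  -13q = -3  ⇒  q = 3/13.
At equilibrium Player I is indifferent across rows, so Player I's payoff equals the payoff from Tails: (3/13)·(-4) + (10/13)·3 = 18/13.

18/13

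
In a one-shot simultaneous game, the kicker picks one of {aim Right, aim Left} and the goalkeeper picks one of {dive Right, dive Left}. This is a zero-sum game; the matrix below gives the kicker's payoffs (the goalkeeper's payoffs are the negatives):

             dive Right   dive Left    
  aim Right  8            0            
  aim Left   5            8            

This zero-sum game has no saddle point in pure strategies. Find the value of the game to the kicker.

The kicker's indifference between aim Right and aim Left determines the goalkeeper's mixing probability q:
  the kicker's payoff from aim Right: q·8 + (1−q)·0 = 8q
  the kicker's payoff from aim Left: q·5 + (1−q)·8 = -3q + 8
  8q = -3q + 8  ⇒  11q = 8  ⇒  q = 8/11.
The value is the kicker's expected payoff against this mix (using aim Right): (8/11)·8 + (3/11)·0 = 64/11.

v = 64/11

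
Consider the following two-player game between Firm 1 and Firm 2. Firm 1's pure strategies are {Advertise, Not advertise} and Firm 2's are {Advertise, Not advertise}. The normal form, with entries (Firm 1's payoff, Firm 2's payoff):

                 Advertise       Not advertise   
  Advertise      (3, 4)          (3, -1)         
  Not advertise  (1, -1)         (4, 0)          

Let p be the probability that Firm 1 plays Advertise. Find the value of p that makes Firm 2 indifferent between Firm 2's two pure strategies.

For Firm 2 to be willing to mix, Firm 2 must be indifferent between Advertise and Not advertise, which pins down Firm 1's mix.
  Firm 2's expected payoff from Advertise: p·4 + (1−p)·(-1) = 5p - 1
  Firm 2's expected payoff from Not advertise: p·(-1) + (1−p)·0 = -p
  5p - 1 = -p  ⇒  6p = 1  ⇒  p = 1/6.

p = 1/6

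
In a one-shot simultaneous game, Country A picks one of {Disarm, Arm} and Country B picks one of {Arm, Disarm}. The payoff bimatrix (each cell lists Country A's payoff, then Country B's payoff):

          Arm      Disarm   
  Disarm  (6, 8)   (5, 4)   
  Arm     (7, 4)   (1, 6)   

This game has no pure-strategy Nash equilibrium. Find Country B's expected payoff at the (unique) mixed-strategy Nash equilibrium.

For Country B to be willing to mix, Country B must be indifferent between Arm and Disarm, which pins down Country A's mix.
  Country B's expected payoff from Arm: p·8 + (1−p)·4 = 4p + 4
  Country B's expected payoff from Disarm: p·4 + (1−p)·6 = -2p + 6
  4p + 4 = -2p + 6  ⇒  6p = 2  ⇒  p = 1/3.
At equilibrium Country B is indifferent across columns, so Country B's payoff equals the payoff from Arm: (1/3)·8 + (2/3)·4 = 16/3.

16/3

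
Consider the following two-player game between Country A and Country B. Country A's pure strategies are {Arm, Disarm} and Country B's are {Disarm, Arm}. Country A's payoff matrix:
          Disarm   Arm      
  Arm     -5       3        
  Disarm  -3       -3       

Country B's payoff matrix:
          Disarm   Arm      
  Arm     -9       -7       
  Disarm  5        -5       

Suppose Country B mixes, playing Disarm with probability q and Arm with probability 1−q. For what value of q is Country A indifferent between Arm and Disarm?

q = 3/4

Country A's indifference between Arm and Disarm determines Country B's mixing probability q:
  Country A's payoff from Arm: q·(-5) + (1−q)·3 = -8q + 3
  Country A's payoff from Disarm: q·(-3) + (1−q)·(-3) = -3
  -8q + 3 = -3  ⇒  -8q = -6  ⇒  q = 3/4.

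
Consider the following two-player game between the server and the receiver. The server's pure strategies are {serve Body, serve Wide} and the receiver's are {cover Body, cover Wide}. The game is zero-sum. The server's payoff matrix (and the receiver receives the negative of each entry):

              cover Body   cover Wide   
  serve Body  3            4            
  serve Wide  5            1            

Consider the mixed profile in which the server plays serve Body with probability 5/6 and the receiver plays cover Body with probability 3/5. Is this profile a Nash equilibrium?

Given the server's mix p = 5/6, the receiver's payoff from cover Body is -10/3 but from cover Wide is -7/2. The receiver strictly prefers cover Body, so the receiver would not mix.
So the proposed profile is not a Nash equilibrium.

No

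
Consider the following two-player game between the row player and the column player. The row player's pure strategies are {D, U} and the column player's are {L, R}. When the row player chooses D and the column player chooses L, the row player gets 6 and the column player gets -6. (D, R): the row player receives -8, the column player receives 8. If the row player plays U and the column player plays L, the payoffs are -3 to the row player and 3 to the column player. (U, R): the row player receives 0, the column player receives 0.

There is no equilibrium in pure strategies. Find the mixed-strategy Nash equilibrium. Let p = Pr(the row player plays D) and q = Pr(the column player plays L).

In a mixed equilibrium the column player is indifferent between L and R; this condition fixes p.
  the column player's payoff to L: p·(-6) + (1−p)·3 = -9p + 3
  the column player's payoff to R: p·8 + (1−p)·0 = 8p
  -9p + 3 = 8p  ⇒  -17p = -3  ⇒  p = 3/17.
For the row player to be willing to mix, the row player must be indifferent between D and U, which pins down the column player's mix.
  the row player's expected payoff from D: q·6 + (1−q)·(-8) = 14q - 8
  the row player's expected payoff from U: q·(-3) + (1−q)·0 = -3q
  14q - 8 = -3q  ⇒  17q = 8  ⇒  q = 8/17.

p = 3/17, q = 8/17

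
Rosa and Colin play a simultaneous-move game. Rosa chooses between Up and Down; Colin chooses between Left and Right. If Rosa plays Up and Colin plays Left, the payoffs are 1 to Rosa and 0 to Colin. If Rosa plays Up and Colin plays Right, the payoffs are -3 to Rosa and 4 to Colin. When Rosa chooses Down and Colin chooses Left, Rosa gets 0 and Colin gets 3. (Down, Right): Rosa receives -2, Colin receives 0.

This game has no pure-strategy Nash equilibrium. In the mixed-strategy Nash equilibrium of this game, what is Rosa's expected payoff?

-1

Colin's mix must leave Rosa indifferent between Up and Down.
  Rosa's payoff to Up: q·1 + (1−q)·(-3) = 4q - 3
  Rosa's payoff to Down: q·0 + (1−q)·(-2) = 2q - 2
  4q - 3 = 2q - 2  ⇒  2q = 1  ⇒  q = 1/2.
At equilibrium Rosa is indifferent across rows, so Rosa's payoff equals the payoff from Up: (1/2)·1 + (1/2)·(-3) = -1.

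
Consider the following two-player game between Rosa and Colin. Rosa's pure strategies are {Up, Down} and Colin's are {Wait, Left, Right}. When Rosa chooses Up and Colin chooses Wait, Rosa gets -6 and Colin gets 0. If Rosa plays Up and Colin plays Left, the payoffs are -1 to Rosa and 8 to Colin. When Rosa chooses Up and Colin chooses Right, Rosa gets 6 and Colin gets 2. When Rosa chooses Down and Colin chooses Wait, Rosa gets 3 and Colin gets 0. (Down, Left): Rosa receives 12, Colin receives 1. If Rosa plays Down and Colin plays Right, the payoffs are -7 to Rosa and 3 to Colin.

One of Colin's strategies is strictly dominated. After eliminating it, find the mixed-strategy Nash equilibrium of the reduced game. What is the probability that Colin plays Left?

q = 1/2

Colin's strategy Wait is strictly dominated by Right: 2 > 0 and 3 > 0. Eliminate Wait.
For Rosa to be willing to mix, Rosa must be indifferent between Up and Down, which pins down Colin's mix.
  Rosa's expected payoff from Up: q·(-1) + (1−q)·6 = -7q + 6
  Rosa's expected payoff from Down: q·12 + (1−q)·(-7) = 19q - 7
  -7q + 6 = 19q - 7  ⇒  -26q = -13  ⇒  q = 1/2.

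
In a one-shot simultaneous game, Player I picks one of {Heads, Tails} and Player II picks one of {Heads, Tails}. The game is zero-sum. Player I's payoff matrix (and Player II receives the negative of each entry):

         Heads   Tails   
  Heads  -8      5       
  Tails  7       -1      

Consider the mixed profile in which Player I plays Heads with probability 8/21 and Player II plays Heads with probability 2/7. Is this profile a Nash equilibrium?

Check Player II's indifference given Player I's mix p = 8/21:
  payoff from Heads = -9/7; payoff from Tails = -9/7 — equal.
Check Player I's indifference given Player II's mix q = 2/7:
  payoff from Heads = 9/7; payoff from Tails = 9/7 — equal.
Both players are indifferent, so neither can profitably deviate.

Yes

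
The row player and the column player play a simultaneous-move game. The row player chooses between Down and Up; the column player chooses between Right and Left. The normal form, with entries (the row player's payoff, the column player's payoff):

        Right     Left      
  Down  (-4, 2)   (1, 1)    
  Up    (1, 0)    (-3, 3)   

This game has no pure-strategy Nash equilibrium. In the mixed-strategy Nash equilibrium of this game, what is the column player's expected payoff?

Set the column player's expected payoff from Right equal to that from Left:
  the column player's payoff from Right: p·2 + (1−p)·0 = 2p
  the column player's payoff from Left: p·1 + (1−p)·3 = -2p + 3
  2p = -2p + 3  ⇒  4p = 3  ⇒  p = 3/4.
At equilibrium the column player is indifferent across columns, so the column player's payoff equals the payoff from Right: (3/4)·2 + (1/4)·0 = 3/2.

3/2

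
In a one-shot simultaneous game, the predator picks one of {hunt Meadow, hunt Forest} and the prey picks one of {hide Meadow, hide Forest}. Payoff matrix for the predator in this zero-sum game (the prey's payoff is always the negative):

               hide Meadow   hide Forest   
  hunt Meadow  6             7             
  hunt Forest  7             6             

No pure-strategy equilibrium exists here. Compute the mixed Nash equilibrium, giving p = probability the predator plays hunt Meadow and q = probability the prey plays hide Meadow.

The predator's mix must leave the prey indifferent between hide Meadow and hide Forest.
  the prey's payoff to hide Meadow: p·(-6) + (1−p)·(-7) = p - 7
  the prey's payoff to hide Forest: p·(-7) + (1−p)·(-6) = -p - 6
  p - 7 = -p - 6  ⇒  2p = 1  ⇒  p = 1/2.
The predator's indifference between hunt Meadow and hunt Forest determines the prey's mixing probability q:
  the predator's expected payoff from hunt Meadow: q·6 + (1−q)·7 = -q + 7
  the predator's expected payoff from hunt Forest: q·7 + (1−q)·6 = q + 6
  -q + 7 = q + 6  ⇒  -2q = -1  ⇒  q = 1/2.

p = 1/2, q = 1/2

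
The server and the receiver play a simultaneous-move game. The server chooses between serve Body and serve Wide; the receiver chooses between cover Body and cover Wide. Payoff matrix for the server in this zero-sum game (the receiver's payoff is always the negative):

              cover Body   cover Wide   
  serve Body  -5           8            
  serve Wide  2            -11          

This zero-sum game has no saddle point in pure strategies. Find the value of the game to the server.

For the server to be willing to mix, the server must be indifferent between serve Body and serve Wide, which pins down the receiver's mix.
  the server's payoff to serve Body: q·(-5) + (1−q)·8 = -13q + 8
  the server's payoff to serve Wide: q·2 + (1−q)·(-11) = 13q - 11
  -13q + 8 = 13q - 11  ⇒  -26q = -19  ⇒  q = 19/26.
The value is the server's expected payoff against this mix (using serve Body): (19/26)·(-5) + (7/26)·8 = -3/2.

v = -3/2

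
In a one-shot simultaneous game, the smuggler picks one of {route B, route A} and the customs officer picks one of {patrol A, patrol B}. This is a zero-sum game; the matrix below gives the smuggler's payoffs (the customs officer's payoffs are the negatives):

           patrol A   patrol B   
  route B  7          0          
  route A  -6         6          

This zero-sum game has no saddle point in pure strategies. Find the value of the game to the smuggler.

v = 42/19

The smuggler's indifference between route B and route A determines the customs officer's mixing probability q:
  the smuggler's payoff to route B: q·7 + (1−q)·0 = 7q
  the smuggler's payoff to route A: q·(-6) + (1−q)·6 = -12q + 6
  7q = -12q + 6  ⇒  19q = 6  ⇒  q = 6/19.
The value is the smuggler's expected payoff against this mix (using route B): (6/19)·7 + (13/19)·0 = 42/19.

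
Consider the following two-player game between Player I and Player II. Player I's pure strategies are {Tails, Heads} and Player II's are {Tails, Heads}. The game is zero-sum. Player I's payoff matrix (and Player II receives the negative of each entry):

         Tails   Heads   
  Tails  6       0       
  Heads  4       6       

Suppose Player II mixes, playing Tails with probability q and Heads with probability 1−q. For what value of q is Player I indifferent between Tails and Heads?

q = 3/4

Player II's mix must leave Player I indifferent between Tails and Heads.
  Player I's expected payoff from Tails: q·6 + (1−q)·0 = 6q
  Player I's expected payoff from Heads: q·4 + (1−q)·6 = -2q + 6
  6q = -2q + 6  ⇒  8q = 6  ⇒  q = 3/4.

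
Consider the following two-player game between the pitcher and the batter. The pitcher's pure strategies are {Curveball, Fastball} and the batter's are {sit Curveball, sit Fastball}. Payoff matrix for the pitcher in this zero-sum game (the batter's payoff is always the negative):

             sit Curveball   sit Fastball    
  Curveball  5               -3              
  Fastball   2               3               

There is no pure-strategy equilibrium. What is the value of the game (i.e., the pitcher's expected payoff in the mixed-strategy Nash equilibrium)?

v = 7/3

For the pitcher to be willing to mix, the pitcher must be indifferent between Curveball and Fastball, which pins down the batter's mix.
  the pitcher's expected payoff from Curveball: q·5 + (1−q)·(-3) = 8q - 3
  the pitcher's expected payoff from Fastball: q·2 + (1−q)·3 = -q + 3
  8q - 3 = -q + 3  ⇒  9q = 6  ⇒  q = 2/3.
The value is the pitcher's expected payoff against this mix (using Curveball): (2/3)·5 + (1/3)·(-3) = 7/3.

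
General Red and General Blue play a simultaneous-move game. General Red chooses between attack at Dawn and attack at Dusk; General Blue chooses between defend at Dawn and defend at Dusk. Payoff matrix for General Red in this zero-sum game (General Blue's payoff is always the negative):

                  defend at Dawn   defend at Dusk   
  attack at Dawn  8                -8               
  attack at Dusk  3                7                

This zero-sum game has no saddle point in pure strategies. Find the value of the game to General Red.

General Red's indifference between attack at Dawn and attack at Dusk determines General Blue's mixing probability q:
  General Red's payoff from attack at Dawn: q·8 + (1−q)·(-8) = 16q - 8
  General Red's payoff from attack at Dusk: q·3 + (1−q)·7 = -4q + 7
  16q - 8 = -4q + 7  ⇒  20q = 15  ⇒  q = 3/4.
The value is General Red's expected payoff against this mix (using attack at Dawn): (3/4)·8 + (1/4)·(-8) = 4.

v = 4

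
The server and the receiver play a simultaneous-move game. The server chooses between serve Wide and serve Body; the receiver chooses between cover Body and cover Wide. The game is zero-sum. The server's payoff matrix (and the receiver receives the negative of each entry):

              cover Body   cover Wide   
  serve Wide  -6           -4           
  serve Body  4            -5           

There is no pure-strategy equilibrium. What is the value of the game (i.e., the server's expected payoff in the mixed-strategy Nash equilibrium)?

v = -46/11

The server's indifference between serve Wide and serve Body determines the receiver's mixing probability q:
  the server's payoff from serve Wide: q·(-6) + (1−q)·(-4) = -2q - 4
  the server's payoff from serve Body: q·4 + (1−q)·(-5) = 9q - 5
  -2q - 4 = 9q - 5  ⇒  -11q = -1  ⇒  q = 1/11.
The value is the server's expected payoff against this mix (using serve Wide): (1/11)·(-6) + (10/11)·(-4) = -46/11.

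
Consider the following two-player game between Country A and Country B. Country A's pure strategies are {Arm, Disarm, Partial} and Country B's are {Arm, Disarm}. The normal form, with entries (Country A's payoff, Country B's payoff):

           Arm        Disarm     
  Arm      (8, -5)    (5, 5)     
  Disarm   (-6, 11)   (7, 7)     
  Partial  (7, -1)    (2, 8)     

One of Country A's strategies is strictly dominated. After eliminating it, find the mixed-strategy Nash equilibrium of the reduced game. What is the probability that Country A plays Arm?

p = 2/7

Country A's strategy Partial is strictly dominated by Arm: 8 > 7 and 5 > 2. Eliminate Partial.
Country A's mix must leave Country B indifferent between Arm and Disarm.
  Country B's expected payoff from Arm: p·(-5) + (1−p)·11 = -16p + 11
  Country B's expected payoff from Disarm: p·5 + (1−p)·7 = -2p + 7
  -16p + 11 = -2p + 7  ⇒  -14p = -4  ⇒  p = 2/7.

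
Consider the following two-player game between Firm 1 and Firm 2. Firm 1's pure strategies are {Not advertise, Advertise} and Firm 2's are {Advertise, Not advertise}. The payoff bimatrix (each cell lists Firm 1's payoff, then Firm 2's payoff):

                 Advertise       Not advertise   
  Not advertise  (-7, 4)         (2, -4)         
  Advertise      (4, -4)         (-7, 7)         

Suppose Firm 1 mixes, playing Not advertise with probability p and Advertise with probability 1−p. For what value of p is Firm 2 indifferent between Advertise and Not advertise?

Firm 1's mix must leave Firm 2 indifferent between Advertise and Not advertise.
  Firm 2's expected payoff from Advertise: p·4 + (1−p)·(-4) = 8p - 4
  Firm 2's expected payoff from Not advertise: p·(-4) + (1−p)·7 = -11p + 7
  8p - 4 = -11p + 7  ⇒  19p = 11  ⇒  p = 11/19.

p = 11/19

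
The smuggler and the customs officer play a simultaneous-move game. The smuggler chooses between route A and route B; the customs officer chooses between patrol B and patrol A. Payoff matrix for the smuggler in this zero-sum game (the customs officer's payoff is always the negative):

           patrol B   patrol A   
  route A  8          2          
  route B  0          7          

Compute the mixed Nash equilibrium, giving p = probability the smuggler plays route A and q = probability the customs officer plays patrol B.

The customs officer's indifference between patrol B and patrol A determines the smuggler's mixing probability p:
  the customs officer's payoff to patrol B: p·(-8) + (1−p)·0 = -8p
  the customs officer's payoff to patrol A: p·(-2) + (1−p)·(-7) = 5p - 7
  -8p = 5p - 7  ⇒  -13p = -7  ⇒  p = 7/13.
The smuggler's indifference between route A and route B determines the customs officer's mixing probability q:
  the smuggler's payoff from route A: q·8 + (1−q)·2 = 6q + 2
  the smuggler's payoff from route B: q·0 + (1−q)·7 = -7q + 7
  6q + 2 = -7q + 7  ⇒  13q = 5  ⇒  q = 5/13.

p = 7/13, q = 5/13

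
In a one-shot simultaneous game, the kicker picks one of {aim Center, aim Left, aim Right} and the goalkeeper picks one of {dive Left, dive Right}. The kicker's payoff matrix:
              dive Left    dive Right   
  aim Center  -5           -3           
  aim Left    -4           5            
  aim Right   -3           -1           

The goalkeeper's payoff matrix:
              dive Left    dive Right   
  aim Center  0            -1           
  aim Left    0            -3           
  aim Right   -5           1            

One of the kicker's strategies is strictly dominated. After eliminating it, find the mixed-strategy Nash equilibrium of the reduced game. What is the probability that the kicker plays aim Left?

p = 2/3

The kicker's strategy aim Center is strictly dominated by aim Right: -3 > -5 and -1 > -3. Eliminate aim Center.
The kicker's mix must leave the goalkeeper indifferent between dive Left and dive Right.
  the goalkeeper's payoff to dive Left: p·0 + (1−p)·(-5) = 5p - 5
  the goalkeeper's payoff to dive Right: p·(-3) + (1−p)·1 = -4p + 1
  5p - 5 = -4p + 1  ⇒  9p = 6  ⇒  p = 2/3.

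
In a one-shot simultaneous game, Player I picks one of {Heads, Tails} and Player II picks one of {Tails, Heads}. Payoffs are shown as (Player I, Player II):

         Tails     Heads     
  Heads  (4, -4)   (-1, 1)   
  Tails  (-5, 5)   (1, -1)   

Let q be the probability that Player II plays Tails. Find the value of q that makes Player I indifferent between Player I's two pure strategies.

In a mixed equilibrium Player I is indifferent between Heads and Tails; this condition fixes q.
  Player I's expected payoff from Heads: q·4 + (1−q)·(-1) = 5q - 1
  Player I's expected payoff from Tails: q·(-5) + (1−q)·1 = -6q + 1
  5q - 1 = -6q + 1  ⇒  11q = 2  ⇒  q = 2/11.

q = 2/11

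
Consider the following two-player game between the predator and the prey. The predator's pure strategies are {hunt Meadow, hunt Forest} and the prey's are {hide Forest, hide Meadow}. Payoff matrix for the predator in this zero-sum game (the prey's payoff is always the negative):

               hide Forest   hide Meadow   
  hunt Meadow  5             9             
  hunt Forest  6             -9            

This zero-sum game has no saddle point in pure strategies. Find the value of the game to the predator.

For the predator to be willing to mix, the predator must be indifferent between hunt Meadow and hunt Forest, which pins down the prey's mix.
  the predator's payoff from hunt Meadow: q·5 + (1−q)·9 = -4q + 9
  the predator's payoff from hunt Forest: q·6 + (1−q)·(-9) = 15q - 9
  -4q + 9 = 15q - 9  ⇒  -19q = -18  ⇒  q = 18/19.
The value is the predator's expected payoff against this mix (using hunt Meadow): (18/19)·5 + (1/19)·9 = 99/19.

v = 99/19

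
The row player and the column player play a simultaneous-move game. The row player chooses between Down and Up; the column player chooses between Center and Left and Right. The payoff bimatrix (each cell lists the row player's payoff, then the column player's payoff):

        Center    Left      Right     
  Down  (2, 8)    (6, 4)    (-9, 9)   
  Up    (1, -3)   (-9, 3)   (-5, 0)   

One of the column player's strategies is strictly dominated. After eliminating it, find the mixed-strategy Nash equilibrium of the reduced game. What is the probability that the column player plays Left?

q = 4/19

The column player's strategy Center is strictly dominated by Right: 9 > 8 and 0 > -3. Eliminate Center.
The column player's mix must leave the row player indifferent between Down and Up.
  the row player's expected payoff from Down: q·6 + (1−q)·(-9) = 15q - 9
  the row player's expected payoff from Up: q·(-9) + (1−q)·(-5) = -4q - 5
  15q - 9 = -4q - 5  ⇒  19q = 4  ⇒  q = 4/19.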